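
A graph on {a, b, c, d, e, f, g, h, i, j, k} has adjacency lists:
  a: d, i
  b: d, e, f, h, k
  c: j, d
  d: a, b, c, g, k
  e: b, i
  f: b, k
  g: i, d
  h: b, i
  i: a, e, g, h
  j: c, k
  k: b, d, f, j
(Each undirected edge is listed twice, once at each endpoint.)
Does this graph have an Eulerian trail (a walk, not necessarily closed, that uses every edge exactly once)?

Yes

Degrees: a:2, b:5, c:2, d:5, e:2, f:2, g:2, h:2, i:4, j:2, k:4
Odd-degree vertices: b, d (2 total).
With 2 odd-degree vertices and all edges in one connected piece, an Eulerian trail exists (from b to d).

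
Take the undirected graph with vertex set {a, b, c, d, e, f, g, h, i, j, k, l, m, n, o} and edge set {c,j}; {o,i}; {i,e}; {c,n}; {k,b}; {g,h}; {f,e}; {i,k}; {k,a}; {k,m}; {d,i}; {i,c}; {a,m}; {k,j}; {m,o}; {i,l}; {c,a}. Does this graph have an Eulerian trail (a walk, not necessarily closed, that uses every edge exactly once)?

Degrees: a:3, b:1, c:4, d:1, e:2, f:1, g:1, h:1, i:6, j:2, k:5, l:1, m:3, n:1, o:2
Odd-degree vertices: a, b, d, f, g, h, k, l, m, n (10 total).
With 10 odd-degree vertices (more than two), no single trail can use every edge.

No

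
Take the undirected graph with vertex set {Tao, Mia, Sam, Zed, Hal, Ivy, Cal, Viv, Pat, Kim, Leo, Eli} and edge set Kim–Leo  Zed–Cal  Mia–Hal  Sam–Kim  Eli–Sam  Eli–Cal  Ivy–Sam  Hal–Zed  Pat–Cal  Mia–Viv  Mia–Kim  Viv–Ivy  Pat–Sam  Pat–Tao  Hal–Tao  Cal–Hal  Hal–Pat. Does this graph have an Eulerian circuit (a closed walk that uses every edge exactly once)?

Degrees: Tao:2, Mia:3, Sam:4, Zed:2, Hal:5, Ivy:2, Cal:4, Viv:2, Pat:4, Kim:3, Leo:1, Eli:2
Mia, Hal, Kim, Leo have odd degree; an Eulerian circuit needs every degree to be even, so none exists.

No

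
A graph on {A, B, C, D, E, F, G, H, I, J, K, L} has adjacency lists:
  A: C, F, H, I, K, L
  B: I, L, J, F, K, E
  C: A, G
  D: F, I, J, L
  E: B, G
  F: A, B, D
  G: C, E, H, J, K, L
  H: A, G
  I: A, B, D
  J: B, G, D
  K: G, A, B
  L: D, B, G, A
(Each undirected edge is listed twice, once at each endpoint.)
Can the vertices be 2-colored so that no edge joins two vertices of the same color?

Color {C, E, F, H, I, J, K, L} black and {A, B, D, G} white. No edge joins two same-colored vertices, so the graph is bipartite.

Yes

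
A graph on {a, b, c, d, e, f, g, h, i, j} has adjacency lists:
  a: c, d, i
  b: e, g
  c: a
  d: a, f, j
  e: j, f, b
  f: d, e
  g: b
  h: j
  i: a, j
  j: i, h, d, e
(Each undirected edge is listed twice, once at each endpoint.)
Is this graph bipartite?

A valid 2-coloring puts {c, d, e, g, h, i} on one side and {a, b, f, j} on the other; every edge crosses between the two sides.

Yes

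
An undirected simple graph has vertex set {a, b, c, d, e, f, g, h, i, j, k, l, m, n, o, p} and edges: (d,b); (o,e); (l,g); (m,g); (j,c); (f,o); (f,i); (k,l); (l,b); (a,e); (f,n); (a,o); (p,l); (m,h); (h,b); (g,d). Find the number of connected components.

Component: {c, j}
Component: {a, e, f, i, n, o}
Component: {b, d, g, h, k, l, m, p}

3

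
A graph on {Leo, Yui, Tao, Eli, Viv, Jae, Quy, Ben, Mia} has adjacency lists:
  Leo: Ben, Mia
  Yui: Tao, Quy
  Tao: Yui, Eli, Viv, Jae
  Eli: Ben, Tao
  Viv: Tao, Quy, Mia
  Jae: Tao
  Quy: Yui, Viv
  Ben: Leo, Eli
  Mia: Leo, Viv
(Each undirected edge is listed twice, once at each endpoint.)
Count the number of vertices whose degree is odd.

2

Degrees: Leo:2, Yui:2, Tao:4, Eli:2, Viv:3, Jae:1, Quy:2, Ben:2, Mia:2
Odd-degree vertices: Viv, Jae.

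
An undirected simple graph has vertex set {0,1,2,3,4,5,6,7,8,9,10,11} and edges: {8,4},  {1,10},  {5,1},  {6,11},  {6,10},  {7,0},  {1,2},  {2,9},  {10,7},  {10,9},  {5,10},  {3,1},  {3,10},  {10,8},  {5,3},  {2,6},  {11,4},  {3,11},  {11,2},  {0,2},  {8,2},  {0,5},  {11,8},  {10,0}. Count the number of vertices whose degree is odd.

2

Degrees: 0:4, 1:4, 2:6, 3:4, 4:2, 5:4, 6:3, 7:2, 8:4, 9:2, 10:8, 11:5
Odd-degree vertices: 6, 11.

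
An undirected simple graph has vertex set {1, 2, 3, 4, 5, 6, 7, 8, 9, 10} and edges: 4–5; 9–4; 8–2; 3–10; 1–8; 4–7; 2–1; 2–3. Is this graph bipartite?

8-1-2-8 is an odd cycle (length 3), and a bipartite graph can contain only even cycles.

No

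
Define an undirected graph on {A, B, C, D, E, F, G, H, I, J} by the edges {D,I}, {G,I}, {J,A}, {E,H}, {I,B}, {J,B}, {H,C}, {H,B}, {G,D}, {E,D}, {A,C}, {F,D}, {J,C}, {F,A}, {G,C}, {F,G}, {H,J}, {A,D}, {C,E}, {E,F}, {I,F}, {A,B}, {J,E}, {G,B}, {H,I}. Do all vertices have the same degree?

Yes

Degrees: A:5, B:5, C:5, D:5, E:5, F:5, G:5, H:5, I:5, J:5
Every vertex has degree 5, so the graph is 5-regular.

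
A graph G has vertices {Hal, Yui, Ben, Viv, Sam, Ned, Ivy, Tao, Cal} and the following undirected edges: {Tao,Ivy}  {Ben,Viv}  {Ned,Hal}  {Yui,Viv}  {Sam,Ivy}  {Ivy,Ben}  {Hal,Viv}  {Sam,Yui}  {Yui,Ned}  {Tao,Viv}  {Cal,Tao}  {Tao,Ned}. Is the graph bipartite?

Ned-Yui-Sam-Ivy-Tao-Ned is an odd cycle (length 5), and a bipartite graph can contain only even cycles.

No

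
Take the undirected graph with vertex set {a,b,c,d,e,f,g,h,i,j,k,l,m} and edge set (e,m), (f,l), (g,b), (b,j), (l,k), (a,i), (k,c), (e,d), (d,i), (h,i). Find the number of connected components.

3

Component: {b, g, j}
Component: {c, f, k, l}
Component: {a, d, e, h, i, m}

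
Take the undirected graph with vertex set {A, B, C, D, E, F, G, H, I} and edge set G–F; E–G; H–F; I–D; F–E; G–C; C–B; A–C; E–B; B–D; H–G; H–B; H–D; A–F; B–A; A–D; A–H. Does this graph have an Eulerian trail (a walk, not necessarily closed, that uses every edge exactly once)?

Degrees: A:5, B:5, C:3, D:4, E:3, F:4, G:4, H:5, I:1
Odd-degree vertices: A, B, C, E, H, I (6 total).
An Eulerian trail requires 0 or 2 odd-degree vertices; here there are 6.

No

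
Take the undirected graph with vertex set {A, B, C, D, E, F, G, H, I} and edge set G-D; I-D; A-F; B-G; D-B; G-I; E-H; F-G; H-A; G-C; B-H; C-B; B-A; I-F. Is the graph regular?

Degrees: A:3, B:5, C:2, D:3, E:1, F:3, G:5, H:3, I:3
Degrees are not all equal (e.g. deg(E)=1 but deg(B)=5); not regular.

No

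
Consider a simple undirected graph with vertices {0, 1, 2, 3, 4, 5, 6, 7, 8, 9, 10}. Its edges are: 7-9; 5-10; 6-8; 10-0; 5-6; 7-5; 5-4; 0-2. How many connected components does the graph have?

Component: {1}
Component: {3}
Component: {0, 2, 4, 5, 6, 7, 8, 9, 10}

3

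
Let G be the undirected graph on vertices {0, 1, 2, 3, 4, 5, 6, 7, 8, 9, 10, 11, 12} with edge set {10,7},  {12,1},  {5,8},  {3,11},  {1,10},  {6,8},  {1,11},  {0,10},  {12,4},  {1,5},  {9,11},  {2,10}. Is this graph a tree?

|V| = 13, |E| = 12.
Connected and |E| = |V| - 1, which characterizes a tree.

Yes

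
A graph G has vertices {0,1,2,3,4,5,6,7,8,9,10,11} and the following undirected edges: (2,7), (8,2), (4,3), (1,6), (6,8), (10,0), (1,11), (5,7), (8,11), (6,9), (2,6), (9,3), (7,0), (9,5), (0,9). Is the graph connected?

Yes

Starting from 0 and exploring outward reaches every vertex (0, 7, 10, 9, 5, 2, 6, 3, 8, 1, 4, 11); the graph is connected.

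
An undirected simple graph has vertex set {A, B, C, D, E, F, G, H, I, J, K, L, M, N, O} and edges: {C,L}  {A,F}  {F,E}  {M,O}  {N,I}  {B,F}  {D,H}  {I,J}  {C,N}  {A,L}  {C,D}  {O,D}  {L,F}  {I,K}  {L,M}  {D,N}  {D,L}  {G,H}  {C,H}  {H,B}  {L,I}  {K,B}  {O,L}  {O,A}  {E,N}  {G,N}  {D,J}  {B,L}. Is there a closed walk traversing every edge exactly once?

No

Degrees: A:3, B:4, C:4, D:6, E:2, F:4, G:2, H:4, I:4, J:2, K:2, L:8, M:2, N:5, O:4
A, N have odd degree; an Eulerian circuit needs every degree to be even, so none exists.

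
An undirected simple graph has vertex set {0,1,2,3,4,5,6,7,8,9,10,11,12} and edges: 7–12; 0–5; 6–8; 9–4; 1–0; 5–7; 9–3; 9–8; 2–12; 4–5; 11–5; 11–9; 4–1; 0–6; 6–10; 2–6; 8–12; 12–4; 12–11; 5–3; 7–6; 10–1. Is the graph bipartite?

Partition the vertices as {1, 5, 6, 9, 12} vs {0, 2, 3, 4, 7, 8, 10, 11}. Each listed edge has one endpoint in each part, so the graph is bipartite.

Yes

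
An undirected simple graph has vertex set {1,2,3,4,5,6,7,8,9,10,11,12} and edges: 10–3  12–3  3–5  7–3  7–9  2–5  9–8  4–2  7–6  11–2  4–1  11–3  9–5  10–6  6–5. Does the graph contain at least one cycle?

|V| = 12, |E| = 15, number of components = 1.
Since 15 > 12 - 1, a cycle must exist; for instance 5-9-7-3-10-6-5.

Yes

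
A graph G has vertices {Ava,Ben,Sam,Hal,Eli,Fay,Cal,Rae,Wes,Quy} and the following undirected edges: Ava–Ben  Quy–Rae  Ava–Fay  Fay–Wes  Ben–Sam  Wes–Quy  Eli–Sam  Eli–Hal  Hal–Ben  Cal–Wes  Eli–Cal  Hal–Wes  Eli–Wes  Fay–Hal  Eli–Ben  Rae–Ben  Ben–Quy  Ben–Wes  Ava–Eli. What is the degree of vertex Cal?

Neighbors of Cal: Eli, Wes.

2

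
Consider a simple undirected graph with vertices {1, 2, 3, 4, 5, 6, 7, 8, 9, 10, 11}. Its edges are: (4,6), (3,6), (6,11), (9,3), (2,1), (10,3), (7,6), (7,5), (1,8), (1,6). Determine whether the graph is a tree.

Yes

|V| = 11, |E| = 10.
Connected and |E| = |V| - 1, which characterizes a tree.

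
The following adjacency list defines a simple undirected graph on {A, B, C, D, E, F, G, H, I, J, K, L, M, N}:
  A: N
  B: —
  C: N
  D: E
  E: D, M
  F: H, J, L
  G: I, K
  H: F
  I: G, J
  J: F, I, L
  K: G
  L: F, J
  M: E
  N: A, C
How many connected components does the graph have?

Component: {B}
Component: {A, C, N}
Component: {D, E, M}
Component: {F, G, H, I, J, K, L}

4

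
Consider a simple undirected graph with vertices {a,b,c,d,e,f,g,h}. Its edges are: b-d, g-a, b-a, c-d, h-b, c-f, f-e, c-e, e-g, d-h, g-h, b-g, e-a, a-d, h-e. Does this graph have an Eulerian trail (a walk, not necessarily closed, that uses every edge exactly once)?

Degrees: a:4, b:4, c:3, d:4, e:5, f:2, g:4, h:4
Odd-degree vertices: c, e (2 total).
The non-isolated vertices are connected and exactly 2 have odd degree, so an Eulerian trail exists (from c to e).

Yes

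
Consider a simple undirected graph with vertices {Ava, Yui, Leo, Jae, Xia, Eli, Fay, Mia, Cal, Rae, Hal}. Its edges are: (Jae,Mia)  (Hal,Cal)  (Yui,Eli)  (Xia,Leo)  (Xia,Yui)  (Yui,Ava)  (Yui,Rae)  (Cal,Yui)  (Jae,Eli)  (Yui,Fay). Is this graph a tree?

|V| = 11, |E| = 10.
Connected and |E| = |V| - 1, which characterizes a tree.

Yes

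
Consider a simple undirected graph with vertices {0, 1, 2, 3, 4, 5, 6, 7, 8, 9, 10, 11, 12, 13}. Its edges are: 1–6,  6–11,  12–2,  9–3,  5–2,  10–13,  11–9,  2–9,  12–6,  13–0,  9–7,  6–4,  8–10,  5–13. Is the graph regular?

No

Degrees: 0:1, 1:1, 2:3, 3:1, 4:1, 5:2, 6:4, 7:1, 8:1, 9:4, 10:2, 11:2, 12:2, 13:3
Vertex 0 has degree 1 while 6 has degree 4, so the graph is not regular.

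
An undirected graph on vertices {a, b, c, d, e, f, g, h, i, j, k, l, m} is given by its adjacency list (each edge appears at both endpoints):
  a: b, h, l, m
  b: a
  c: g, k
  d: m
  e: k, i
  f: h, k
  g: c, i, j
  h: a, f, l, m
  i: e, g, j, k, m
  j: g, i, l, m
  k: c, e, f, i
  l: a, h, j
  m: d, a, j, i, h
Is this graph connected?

Starting from a and exploring outward reaches every vertex (a, m, l, b, h, i, j, d, f, e, k, g, c); the graph is connected.

Yes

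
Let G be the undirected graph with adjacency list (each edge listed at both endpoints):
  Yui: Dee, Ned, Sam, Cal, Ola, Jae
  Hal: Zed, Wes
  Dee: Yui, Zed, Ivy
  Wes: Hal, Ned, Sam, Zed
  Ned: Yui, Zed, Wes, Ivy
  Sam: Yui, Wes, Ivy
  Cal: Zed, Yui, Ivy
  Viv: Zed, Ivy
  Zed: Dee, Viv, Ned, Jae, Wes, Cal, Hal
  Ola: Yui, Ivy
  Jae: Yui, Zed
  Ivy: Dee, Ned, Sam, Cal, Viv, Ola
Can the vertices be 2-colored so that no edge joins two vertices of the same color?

Hal-Wes-Zed-Hal is an odd cycle (length 3), and a bipartite graph can contain only even cycles.

No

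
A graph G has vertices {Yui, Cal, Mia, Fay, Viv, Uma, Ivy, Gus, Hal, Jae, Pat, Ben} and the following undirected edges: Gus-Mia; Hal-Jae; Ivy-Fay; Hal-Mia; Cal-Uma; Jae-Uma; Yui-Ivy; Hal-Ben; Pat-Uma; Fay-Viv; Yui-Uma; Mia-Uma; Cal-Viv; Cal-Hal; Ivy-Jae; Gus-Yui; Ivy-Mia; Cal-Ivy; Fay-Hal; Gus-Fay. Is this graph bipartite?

A valid 2-coloring puts {Viv, Uma, Ivy, Gus, Hal} on one side and {Yui, Cal, Mia, Fay, Jae, Pat, Ben} on the other; every edge crosses between the two sides.

Yes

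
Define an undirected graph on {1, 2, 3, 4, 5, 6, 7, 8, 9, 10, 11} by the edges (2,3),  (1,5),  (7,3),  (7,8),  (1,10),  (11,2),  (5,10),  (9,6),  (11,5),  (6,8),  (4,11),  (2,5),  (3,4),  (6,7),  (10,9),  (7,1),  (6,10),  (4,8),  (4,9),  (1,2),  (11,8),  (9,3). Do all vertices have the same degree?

Degrees: 1:4, 2:4, 3:4, 4:4, 5:4, 6:4, 7:4, 8:4, 9:4, 10:4, 11:4
Every vertex has degree 4, so the graph is 4-regular.

Yes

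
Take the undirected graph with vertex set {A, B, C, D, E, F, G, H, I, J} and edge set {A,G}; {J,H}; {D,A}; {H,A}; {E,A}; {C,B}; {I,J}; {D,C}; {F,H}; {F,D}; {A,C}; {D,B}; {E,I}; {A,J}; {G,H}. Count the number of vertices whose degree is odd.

Degrees: A:6, B:2, C:3, D:4, E:2, F:2, G:2, H:4, I:2, J:3
Odd-degree vertices: C, J.

2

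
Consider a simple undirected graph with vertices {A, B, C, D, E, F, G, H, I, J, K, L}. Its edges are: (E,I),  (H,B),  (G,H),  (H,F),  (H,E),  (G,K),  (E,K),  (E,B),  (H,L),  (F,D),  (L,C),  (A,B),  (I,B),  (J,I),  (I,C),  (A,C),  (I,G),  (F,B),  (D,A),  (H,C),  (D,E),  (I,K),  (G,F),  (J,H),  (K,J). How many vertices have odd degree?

Degrees: A:3, B:5, C:4, D:3, E:5, F:4, G:4, H:7, I:6, J:3, K:4, L:2
Odd-degree vertices: A, B, D, E, H, J.

6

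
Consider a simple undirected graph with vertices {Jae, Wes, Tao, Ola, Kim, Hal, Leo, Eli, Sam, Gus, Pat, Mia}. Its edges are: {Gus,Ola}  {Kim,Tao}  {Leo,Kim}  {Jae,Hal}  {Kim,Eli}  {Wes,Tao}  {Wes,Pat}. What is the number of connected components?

Component: {Sam}
Component: {Mia}
Component: {Jae, Hal}
Component: {Ola, Gus}
Component: {Wes, Tao, Kim, Leo, Eli, Pat}

5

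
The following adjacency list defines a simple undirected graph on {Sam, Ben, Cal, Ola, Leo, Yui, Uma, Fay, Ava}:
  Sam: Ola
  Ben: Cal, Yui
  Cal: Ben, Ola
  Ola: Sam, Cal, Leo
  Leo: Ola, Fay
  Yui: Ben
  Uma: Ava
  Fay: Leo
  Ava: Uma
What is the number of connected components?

Component: {Uma, Ava}
Component: {Sam, Ben, Cal, Ola, Leo, Yui, Fay}

2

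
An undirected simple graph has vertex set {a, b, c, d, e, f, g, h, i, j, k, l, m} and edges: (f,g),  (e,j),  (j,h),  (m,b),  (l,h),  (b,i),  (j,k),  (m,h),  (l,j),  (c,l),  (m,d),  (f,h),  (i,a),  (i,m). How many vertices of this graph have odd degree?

8

Degrees: a:1, b:2, c:1, d:1, e:1, f:2, g:1, h:4, i:3, j:4, k:1, l:3, m:4
Odd-degree vertices: a, c, d, e, g, i, k, l.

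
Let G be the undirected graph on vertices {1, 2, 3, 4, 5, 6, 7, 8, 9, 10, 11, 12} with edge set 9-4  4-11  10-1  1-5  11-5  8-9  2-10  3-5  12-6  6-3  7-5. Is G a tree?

The graph has 12 vertices and 11 edges.
Connected and |E| = |V| - 1, which characterizes a tree.

Yes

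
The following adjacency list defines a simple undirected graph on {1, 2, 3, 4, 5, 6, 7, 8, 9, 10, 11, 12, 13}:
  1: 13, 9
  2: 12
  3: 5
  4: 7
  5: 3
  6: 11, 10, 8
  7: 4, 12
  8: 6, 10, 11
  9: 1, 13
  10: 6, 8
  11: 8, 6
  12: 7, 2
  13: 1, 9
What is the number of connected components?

4

Component: {3, 5}
Component: {1, 9, 13}
Component: {2, 4, 7, 12}
Component: {6, 8, 10, 11}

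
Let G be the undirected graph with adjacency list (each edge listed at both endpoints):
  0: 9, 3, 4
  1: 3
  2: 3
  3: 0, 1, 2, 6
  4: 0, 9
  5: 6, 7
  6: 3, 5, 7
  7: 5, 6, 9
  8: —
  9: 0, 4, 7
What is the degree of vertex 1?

1

Neighbors of 1: 3.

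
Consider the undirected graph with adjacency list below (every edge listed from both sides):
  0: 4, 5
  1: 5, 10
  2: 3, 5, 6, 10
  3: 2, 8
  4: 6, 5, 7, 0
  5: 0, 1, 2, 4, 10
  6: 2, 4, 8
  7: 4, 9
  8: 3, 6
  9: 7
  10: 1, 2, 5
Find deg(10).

3

Neighbors of 10: 1, 2, 5.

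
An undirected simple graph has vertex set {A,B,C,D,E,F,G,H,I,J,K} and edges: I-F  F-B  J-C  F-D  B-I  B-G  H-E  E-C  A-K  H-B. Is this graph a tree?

No

The graph has 11 vertices and 10 edges.
It is not connected, so it is not a tree.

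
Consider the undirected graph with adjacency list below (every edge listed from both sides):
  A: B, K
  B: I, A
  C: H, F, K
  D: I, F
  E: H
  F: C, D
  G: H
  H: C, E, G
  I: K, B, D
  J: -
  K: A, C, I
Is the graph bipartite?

The cycle I-D-F-C-K-I has length 5, which is odd, so the graph is not bipartite.

No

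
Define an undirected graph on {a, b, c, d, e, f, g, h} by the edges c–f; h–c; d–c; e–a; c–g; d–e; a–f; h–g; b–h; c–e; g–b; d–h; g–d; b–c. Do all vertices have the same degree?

No

Degrees: a:2, b:3, c:6, d:4, e:3, f:2, g:4, h:4
Degrees are not all equal (e.g. deg(a)=2 but deg(c)=6); not regular.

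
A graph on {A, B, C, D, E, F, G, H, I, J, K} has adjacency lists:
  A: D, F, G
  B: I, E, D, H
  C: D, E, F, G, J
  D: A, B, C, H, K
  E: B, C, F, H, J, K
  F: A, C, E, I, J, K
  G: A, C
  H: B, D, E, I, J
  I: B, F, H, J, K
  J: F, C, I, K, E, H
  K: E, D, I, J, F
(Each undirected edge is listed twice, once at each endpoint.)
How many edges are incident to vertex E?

6

Neighbors of E: B, C, F, H, J, K.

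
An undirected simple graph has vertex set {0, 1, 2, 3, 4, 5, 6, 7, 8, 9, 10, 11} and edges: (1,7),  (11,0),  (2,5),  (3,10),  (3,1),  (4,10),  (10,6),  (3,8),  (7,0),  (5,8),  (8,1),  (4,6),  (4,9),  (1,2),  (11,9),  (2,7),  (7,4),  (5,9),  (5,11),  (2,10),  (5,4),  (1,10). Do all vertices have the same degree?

No

Degrees: 0:2, 1:5, 2:4, 3:3, 4:5, 5:5, 6:2, 7:4, 8:3, 9:3, 10:5, 11:3
Degrees are not all equal (e.g. deg(0)=2 but deg(1)=5); not regular.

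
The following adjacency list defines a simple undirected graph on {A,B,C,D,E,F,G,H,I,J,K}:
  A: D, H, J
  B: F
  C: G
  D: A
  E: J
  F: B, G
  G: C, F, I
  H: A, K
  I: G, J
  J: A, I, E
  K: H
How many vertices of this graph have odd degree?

8

Degrees: A:3, B:1, C:1, D:1, E:1, F:2, G:3, H:2, I:2, J:3, K:1
Odd-degree vertices: A, B, C, D, E, G, J, K.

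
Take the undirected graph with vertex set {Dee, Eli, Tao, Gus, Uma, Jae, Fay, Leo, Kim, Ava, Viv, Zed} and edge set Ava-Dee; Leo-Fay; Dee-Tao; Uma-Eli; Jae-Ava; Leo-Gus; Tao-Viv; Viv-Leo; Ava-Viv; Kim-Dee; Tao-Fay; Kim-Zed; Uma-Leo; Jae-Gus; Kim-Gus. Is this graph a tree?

|V| = 12, |E| = 15.
Connected but with 15 > 11 edges, so it has a cycle and is not a tree.

No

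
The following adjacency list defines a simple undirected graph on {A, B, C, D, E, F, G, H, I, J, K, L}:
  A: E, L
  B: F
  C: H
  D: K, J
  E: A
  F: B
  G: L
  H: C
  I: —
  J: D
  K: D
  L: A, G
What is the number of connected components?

5

Component: {I}
Component: {B, F}
Component: {C, H}
Component: {D, J, K}
Component: {A, E, G, L}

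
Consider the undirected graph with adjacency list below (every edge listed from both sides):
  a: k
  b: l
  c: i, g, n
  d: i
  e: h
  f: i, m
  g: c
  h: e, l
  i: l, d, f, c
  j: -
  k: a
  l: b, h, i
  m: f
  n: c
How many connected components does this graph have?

3

Component: {j}
Component: {a, k}
Component: {b, c, d, e, f, g, h, i, l, m, n}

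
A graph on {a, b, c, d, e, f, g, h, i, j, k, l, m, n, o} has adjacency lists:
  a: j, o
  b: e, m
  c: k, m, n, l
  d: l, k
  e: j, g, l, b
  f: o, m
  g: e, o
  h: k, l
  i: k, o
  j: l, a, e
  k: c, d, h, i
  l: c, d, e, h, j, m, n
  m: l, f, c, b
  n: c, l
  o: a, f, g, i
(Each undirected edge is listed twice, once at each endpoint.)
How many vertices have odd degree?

2

Degrees: a:2, b:2, c:4, d:2, e:4, f:2, g:2, h:2, i:2, j:3, k:4, l:7, m:4, n:2, o:4
Odd-degree vertices: j, l.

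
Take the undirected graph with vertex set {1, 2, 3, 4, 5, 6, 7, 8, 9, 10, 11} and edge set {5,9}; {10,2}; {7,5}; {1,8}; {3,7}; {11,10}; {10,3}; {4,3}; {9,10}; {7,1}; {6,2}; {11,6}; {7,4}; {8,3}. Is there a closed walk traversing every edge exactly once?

Degrees: 1:2, 2:2, 3:4, 4:2, 5:2, 6:2, 7:4, 8:2, 9:2, 10:4, 11:2
All degrees are even and the non-isolated vertices are connected — an Eulerian circuit exists.

Yes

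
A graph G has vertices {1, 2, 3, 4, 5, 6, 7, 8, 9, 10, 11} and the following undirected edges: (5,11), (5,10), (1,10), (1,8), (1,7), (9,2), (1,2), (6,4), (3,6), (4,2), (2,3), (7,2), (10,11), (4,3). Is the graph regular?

Degrees: 1:4, 2:5, 3:3, 4:3, 5:2, 6:2, 7:2, 8:1, 9:1, 10:3, 11:2
Degrees are not all equal (e.g. deg(8)=1 but deg(2)=5); not regular.

No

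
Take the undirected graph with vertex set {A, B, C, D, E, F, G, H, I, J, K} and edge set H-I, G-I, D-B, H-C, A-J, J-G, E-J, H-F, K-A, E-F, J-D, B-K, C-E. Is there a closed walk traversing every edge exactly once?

Degrees: A:2, B:2, C:2, D:2, E:3, F:2, G:2, H:3, I:2, J:4, K:2
Vertices with odd degree: E, H. An Eulerian circuit requires all degrees even.

No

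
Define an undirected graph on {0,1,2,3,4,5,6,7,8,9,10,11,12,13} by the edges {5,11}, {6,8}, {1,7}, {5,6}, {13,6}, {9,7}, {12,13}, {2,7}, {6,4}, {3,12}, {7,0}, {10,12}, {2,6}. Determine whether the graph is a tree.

Yes

The graph has 14 vertices and 13 edges.
Connected and |E| = |V| - 1, which characterizes a tree.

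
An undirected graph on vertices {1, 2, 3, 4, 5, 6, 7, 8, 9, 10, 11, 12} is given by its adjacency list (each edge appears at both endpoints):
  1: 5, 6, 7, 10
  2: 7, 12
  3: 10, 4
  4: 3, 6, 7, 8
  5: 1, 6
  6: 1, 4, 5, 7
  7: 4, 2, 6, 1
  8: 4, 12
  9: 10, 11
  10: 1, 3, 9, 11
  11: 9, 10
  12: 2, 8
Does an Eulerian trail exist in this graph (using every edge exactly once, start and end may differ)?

Yes

Degrees: 1:4, 2:2, 3:2, 4:4, 5:2, 6:4, 7:4, 8:2, 9:2, 10:4, 11:2, 12:2
Odd-degree vertices: none (0 total).
With 0 odd-degree vertices and all edges in one connected piece, an Eulerian trail exists.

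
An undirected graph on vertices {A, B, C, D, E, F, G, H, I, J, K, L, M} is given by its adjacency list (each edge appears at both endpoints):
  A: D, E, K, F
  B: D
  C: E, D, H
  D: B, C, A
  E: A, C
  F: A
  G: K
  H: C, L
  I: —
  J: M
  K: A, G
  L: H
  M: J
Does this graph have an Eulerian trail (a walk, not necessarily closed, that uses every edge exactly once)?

No

Degrees: A:4, B:1, C:3, D:3, E:2, F:1, G:1, H:2, I:0, J:1, K:2, L:1, M:1
Odd-degree vertices: B, C, D, F, G, J, L, M (8 total).
An Eulerian trail requires 0 or 2 odd-degree vertices; here there are 8.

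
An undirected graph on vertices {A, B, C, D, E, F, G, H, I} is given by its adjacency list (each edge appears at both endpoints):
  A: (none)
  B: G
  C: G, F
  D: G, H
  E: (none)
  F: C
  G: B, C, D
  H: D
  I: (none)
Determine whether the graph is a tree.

The graph has 9 vertices and 5 edges.
It is not connected, so it is not a tree.

No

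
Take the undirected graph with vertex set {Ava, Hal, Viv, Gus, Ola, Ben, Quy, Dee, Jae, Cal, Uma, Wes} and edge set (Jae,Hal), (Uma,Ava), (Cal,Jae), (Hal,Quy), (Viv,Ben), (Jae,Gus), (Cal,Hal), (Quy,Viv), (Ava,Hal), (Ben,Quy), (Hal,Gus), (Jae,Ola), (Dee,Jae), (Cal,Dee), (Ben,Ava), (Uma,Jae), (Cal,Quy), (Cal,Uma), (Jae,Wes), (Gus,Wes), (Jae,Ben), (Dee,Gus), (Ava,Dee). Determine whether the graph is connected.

Yes

Starting from Ava and exploring outward reaches every vertex (Ava, Uma, Ben, Dee, Hal, Jae, Cal, Viv, Quy, Gus, Ola, Wes); the graph is connected.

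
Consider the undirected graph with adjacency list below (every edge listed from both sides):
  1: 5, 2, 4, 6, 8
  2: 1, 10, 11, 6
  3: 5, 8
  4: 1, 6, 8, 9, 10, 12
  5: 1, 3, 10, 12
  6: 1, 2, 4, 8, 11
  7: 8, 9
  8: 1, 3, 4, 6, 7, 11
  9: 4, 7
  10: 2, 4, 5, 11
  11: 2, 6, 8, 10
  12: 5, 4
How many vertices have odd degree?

Degrees: 1:5, 2:4, 3:2, 4:6, 5:4, 6:5, 7:2, 8:6, 9:2, 10:4, 11:4, 12:2
Odd-degree vertices: 1, 6.

2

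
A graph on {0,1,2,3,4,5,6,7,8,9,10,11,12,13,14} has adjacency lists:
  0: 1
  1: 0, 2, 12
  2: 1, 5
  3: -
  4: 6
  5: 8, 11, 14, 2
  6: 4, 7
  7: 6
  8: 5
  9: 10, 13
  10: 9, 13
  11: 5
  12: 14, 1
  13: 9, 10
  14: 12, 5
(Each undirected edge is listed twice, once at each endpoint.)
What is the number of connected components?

Component: {3}
Component: {4, 6, 7}
Component: {9, 10, 13}
Component: {0, 1, 2, 5, 8, 11, 12, 14}

4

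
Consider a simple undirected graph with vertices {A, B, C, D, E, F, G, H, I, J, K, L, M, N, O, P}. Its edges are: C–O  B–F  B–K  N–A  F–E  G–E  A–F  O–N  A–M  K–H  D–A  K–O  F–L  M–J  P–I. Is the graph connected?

No

Component: {I, P}
Component: {A, B, C, D, E, F, G, H, J, K, L, M, N, O}
There are 2 separate components, so the graph is not connected.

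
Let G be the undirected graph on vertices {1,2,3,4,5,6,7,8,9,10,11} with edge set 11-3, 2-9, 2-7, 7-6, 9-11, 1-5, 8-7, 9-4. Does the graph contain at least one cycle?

No

The graph has 11 vertices, 8 edges, and 3 connected components.
Since 8 = 11 - 3, the graph is a forest and contains no cycle.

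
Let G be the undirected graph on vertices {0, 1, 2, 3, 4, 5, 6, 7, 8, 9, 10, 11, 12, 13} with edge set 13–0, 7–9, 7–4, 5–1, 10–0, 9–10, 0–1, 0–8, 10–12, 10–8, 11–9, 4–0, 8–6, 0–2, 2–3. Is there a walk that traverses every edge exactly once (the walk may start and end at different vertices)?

No

Degrees: 0:6, 1:2, 2:2, 3:1, 4:2, 5:1, 6:1, 7:2, 8:3, 9:3, 10:4, 11:1, 12:1, 13:1
Odd-degree vertices: 3, 5, 6, 8, 9, 11, 12, 13 (8 total).
An Eulerian trail requires 0 or 2 odd-degree vertices; here there are 8.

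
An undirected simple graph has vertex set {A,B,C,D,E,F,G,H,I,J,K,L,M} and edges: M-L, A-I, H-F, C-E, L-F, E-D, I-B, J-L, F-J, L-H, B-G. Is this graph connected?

Component: {K}
Component: {C, D, E}
Component: {A, B, G, I}
Component: {F, H, J, L, M}
There are 4 separate components, so the graph is not connected.

No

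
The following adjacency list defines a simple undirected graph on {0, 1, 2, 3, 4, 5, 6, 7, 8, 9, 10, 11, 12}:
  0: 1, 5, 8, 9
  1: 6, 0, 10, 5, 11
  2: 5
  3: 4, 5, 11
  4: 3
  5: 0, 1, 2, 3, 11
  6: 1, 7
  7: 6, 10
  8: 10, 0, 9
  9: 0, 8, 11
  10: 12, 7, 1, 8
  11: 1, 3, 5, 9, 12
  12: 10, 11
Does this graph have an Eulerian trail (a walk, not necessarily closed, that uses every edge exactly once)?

Degrees: 0:4, 1:5, 2:1, 3:3, 4:1, 5:5, 6:2, 7:2, 8:3, 9:3, 10:4, 11:5, 12:2
Odd-degree vertices: 1, 2, 3, 4, 5, 8, 9, 11 (8 total).
With 8 odd-degree vertices (more than two), no single trail can use every edge.

No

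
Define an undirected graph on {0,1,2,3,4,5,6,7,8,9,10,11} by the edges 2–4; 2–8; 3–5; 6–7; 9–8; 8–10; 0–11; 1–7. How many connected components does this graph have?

4

Component: {0, 11}
Component: {3, 5}
Component: {1, 6, 7}
Component: {2, 4, 8, 9, 10}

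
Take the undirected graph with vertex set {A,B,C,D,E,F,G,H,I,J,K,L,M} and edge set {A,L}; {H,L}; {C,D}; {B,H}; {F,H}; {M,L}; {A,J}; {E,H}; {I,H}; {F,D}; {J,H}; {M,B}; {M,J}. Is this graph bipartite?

Partition the vertices as {B, C, E, F, G, I, J, K, L} vs {A, D, H, M}. Each listed edge has one endpoint in each part, so the graph is bipartite.

Yes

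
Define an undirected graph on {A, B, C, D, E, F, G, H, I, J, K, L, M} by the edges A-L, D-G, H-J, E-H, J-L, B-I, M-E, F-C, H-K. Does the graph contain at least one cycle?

The graph has 13 vertices, 9 edges, and 4 connected components.
A forest on 13 vertices with 4 components has exactly 9 edges, which matches — so no cycle.

No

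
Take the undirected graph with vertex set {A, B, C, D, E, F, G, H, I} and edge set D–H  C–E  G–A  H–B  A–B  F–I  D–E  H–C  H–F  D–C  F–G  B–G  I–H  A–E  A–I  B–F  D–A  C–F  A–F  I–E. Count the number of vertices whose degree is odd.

Degrees: A:6, B:4, C:4, D:4, E:4, F:6, G:3, H:5, I:4
Odd-degree vertices: G, H.

2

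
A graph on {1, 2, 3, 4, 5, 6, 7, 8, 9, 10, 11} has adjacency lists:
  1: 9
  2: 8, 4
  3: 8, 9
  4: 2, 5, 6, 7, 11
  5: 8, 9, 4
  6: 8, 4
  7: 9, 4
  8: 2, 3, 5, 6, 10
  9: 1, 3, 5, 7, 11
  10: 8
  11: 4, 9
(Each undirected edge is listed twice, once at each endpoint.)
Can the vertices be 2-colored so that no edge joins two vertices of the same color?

Partition the vertices as {4, 8, 9} vs {1, 2, 3, 5, 6, 7, 10, 11}. Each listed edge has one endpoint in each part, so the graph is bipartite.

Yes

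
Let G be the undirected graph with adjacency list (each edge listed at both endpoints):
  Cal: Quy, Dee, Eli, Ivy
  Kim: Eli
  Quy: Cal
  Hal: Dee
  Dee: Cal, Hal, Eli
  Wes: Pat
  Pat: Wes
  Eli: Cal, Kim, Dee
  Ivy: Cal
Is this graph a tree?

The graph has 9 vertices and 8 edges.
It splits into 2 components, so it cannot be a tree.

No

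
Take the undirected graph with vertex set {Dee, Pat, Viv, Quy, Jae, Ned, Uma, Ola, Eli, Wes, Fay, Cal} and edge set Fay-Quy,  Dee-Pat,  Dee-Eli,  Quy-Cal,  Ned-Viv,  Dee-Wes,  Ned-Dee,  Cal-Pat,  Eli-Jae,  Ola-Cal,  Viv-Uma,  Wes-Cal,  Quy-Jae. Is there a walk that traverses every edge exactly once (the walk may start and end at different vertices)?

Degrees: Dee:4, Pat:2, Viv:2, Quy:3, Jae:2, Ned:2, Uma:1, Ola:1, Eli:2, Wes:2, Fay:1, Cal:4
Odd-degree vertices: Quy, Uma, Ola, Fay (4 total).
An Eulerian trail requires 0 or 2 odd-degree vertices; here there are 4.

No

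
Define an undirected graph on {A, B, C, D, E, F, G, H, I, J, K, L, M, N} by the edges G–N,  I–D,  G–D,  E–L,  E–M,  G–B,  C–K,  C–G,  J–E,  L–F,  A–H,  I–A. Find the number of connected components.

Component: {E, F, J, L, M}
Component: {A, B, C, D, G, H, I, K, N}

2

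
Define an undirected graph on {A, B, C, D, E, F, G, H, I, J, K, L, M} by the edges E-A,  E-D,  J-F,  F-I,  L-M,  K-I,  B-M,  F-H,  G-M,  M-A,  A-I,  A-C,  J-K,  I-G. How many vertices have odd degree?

6

Degrees: A:4, B:1, C:1, D:1, E:2, F:3, G:2, H:1, I:4, J:2, K:2, L:1, M:4
Odd-degree vertices: B, C, D, F, H, L.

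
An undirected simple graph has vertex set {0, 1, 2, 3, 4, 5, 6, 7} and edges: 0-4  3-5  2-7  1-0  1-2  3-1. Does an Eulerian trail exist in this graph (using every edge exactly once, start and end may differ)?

Degrees: 0:2, 1:3, 2:2, 3:2, 4:1, 5:1, 6:0, 7:1
Odd-degree vertices: 1, 4, 5, 7 (4 total).
With 4 odd-degree vertices (more than two), no single trail can use every edge.

No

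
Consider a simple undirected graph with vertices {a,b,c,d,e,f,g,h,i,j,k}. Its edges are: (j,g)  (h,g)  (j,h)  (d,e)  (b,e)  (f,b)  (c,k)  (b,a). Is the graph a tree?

|V| = 11, |E| = 8.
It splits into 4 components, so it cannot be a tree.

No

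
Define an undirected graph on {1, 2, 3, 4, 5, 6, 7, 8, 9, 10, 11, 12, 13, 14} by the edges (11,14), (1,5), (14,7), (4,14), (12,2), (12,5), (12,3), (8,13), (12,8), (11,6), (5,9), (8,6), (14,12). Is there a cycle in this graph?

The graph has 14 vertices, 13 edges, and 2 connected components.
Since 13 > 14 - 2, a cycle must exist; for instance 12-14-11-6-8-12.

Yes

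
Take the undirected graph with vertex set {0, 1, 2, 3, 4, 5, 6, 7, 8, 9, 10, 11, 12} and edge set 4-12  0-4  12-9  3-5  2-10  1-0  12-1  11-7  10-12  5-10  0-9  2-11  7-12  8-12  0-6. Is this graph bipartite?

10-2-11-7-12-10 is an odd cycle (length 5), and a bipartite graph can contain only even cycles.

No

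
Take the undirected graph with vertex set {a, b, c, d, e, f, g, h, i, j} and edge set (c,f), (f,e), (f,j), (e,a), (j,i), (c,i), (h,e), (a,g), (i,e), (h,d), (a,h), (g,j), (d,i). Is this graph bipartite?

No

h-e-a-h is an odd cycle (length 3), and a bipartite graph can contain only even cycles.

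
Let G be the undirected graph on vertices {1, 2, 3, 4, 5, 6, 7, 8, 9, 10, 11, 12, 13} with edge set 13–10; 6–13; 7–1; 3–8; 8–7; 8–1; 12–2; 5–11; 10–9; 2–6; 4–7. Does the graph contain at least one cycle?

Yes

The graph has 13 vertices, 11 edges, and 3 connected components.
Since 11 > 13 - 3, a cycle must exist; for instance 1-7-8-1.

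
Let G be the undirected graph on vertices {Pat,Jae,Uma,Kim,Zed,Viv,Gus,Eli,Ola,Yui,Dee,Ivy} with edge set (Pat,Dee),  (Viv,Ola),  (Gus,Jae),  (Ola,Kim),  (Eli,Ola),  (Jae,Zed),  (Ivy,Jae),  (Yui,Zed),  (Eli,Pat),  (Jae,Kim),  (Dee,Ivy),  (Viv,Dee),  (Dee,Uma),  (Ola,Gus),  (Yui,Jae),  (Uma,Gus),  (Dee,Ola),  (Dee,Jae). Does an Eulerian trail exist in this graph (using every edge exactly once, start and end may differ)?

Degrees: Pat:2, Jae:6, Uma:2, Kim:2, Zed:2, Viv:2, Gus:3, Eli:2, Ola:5, Yui:2, Dee:6, Ivy:2
Odd-degree vertices: Gus, Ola (2 total).
The non-isolated vertices are connected and exactly 2 have odd degree, so an Eulerian trail exists (from Gus to Ola).

Yes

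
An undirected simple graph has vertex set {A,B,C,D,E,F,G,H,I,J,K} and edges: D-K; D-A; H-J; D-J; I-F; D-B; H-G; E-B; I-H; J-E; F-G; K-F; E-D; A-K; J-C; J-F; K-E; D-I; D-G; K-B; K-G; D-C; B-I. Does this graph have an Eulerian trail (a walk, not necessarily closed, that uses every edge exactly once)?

Degrees: A:2, B:4, C:2, D:8, E:4, F:4, G:4, H:3, I:4, J:5, K:6
Odd-degree vertices: H, J (2 total).
With 2 odd-degree vertices and all edges in one connected piece, an Eulerian trail exists (from H to J).

Yes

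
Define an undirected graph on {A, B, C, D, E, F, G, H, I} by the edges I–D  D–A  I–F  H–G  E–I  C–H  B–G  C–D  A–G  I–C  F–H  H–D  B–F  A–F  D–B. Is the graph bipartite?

The cycle C-D-I-C has length 3, which is odd, so the graph is not bipartite.

No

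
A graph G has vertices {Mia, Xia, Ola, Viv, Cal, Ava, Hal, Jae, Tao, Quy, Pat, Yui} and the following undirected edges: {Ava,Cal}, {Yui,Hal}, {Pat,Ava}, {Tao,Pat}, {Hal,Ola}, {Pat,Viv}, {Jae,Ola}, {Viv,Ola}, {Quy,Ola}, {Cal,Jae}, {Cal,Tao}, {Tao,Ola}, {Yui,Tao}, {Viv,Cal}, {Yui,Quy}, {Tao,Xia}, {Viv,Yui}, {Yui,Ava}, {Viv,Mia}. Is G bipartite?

Color {Viv, Ava, Hal, Jae, Tao, Quy} black and {Mia, Xia, Ola, Cal, Pat, Yui} white. No edge joins two same-colored vertices, so the graph is bipartite.

Yes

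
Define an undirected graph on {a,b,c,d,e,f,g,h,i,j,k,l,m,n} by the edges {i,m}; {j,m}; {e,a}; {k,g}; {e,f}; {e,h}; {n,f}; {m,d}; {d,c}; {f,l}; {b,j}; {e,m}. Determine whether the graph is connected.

No

Component: {g, k}
Component: {a, b, c, d, e, f, h, i, j, l, m, n}
No edge joins these 2 groups, so the graph is disconnected.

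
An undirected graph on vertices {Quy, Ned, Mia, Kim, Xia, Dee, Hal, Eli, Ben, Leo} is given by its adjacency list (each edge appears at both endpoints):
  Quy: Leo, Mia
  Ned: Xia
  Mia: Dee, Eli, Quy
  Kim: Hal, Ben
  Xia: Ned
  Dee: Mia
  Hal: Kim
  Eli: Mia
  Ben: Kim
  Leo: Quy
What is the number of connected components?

Component: {Ned, Xia}
Component: {Kim, Hal, Ben}
Component: {Quy, Mia, Dee, Eli, Leo}

3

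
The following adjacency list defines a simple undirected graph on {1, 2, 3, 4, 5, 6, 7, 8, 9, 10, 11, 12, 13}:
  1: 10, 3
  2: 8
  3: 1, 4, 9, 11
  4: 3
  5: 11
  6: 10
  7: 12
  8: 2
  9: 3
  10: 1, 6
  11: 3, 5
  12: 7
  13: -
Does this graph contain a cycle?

The graph has 13 vertices, 9 edges, and 4 connected components.
Since 9 = 13 - 4, the graph is a forest and contains no cycle.

No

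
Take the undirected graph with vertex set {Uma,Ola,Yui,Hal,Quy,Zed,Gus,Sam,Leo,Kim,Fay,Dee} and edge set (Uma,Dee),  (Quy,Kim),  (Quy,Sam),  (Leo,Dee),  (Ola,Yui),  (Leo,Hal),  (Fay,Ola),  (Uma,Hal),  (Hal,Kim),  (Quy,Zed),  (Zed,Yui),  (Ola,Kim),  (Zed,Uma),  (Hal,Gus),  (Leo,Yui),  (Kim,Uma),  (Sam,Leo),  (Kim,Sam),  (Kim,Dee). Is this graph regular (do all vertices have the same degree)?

Degrees: Uma:4, Ola:3, Yui:3, Hal:4, Quy:3, Zed:3, Gus:1, Sam:3, Leo:4, Kim:6, Fay:1, Dee:3
Degrees are not all equal (e.g. deg(Gus)=1 but deg(Kim)=6); not regular.

No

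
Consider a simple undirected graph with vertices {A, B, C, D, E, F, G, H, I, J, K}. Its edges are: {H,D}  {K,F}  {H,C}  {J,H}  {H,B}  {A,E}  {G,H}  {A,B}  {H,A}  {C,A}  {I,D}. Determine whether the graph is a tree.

The graph has 11 vertices and 11 edges.
It splits into 2 components, so it cannot be a tree.

No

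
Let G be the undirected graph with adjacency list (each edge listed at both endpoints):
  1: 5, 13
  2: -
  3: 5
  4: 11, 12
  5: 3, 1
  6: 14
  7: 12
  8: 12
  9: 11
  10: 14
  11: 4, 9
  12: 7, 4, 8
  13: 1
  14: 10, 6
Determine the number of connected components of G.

4

Component: {2}
Component: {6, 10, 14}
Component: {1, 3, 5, 13}
Component: {4, 7, 8, 9, 11, 12}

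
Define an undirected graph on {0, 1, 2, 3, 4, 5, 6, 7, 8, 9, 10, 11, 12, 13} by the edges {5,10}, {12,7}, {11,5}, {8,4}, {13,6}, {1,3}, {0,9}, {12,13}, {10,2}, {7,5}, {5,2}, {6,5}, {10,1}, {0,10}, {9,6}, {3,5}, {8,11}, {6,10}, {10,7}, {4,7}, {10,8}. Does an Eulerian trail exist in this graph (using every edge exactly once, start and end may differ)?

Degrees: 0:2, 1:2, 2:2, 3:2, 4:2, 5:6, 6:4, 7:4, 8:3, 9:2, 10:7, 11:2, 12:2, 13:2
Odd-degree vertices: 8, 10 (2 total).
With 2 odd-degree vertices and all edges in one connected piece, an Eulerian trail exists (from 8 to 10).

Yes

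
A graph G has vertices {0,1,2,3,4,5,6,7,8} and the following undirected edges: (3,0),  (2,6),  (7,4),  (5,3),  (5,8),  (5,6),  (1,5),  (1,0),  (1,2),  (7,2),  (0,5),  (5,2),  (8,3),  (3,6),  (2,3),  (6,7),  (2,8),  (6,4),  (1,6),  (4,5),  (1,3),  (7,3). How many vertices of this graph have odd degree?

Degrees: 0:3, 1:5, 2:6, 3:7, 4:3, 5:7, 6:6, 7:4, 8:3
Odd-degree vertices: 0, 1, 3, 4, 5, 8.

6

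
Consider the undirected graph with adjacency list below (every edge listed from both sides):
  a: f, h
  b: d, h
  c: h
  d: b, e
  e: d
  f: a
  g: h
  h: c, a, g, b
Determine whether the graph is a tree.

The graph has 8 vertices and 7 edges.
Connected and |E| = |V| - 1, which characterizes a tree.

Yes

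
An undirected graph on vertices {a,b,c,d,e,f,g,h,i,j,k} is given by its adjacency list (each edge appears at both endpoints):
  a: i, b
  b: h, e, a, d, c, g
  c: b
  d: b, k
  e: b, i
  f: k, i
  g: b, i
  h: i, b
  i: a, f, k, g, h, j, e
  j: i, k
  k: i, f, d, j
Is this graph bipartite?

The cycle j-i-k-j has length 3, which is odd, so the graph is not bipartite.

No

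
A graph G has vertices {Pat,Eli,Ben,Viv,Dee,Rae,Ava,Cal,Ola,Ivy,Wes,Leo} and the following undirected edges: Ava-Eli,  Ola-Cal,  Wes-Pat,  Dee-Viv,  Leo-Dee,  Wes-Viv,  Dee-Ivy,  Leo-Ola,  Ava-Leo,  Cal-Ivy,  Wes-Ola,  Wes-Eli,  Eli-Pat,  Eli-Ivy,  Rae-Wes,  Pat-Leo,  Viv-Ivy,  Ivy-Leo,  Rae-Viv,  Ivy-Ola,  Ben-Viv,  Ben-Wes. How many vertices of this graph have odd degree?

4

Degrees: Pat:3, Eli:4, Ben:2, Viv:5, Dee:3, Rae:2, Ava:2, Cal:2, Ola:4, Ivy:6, Wes:6, Leo:5
Odd-degree vertices: Pat, Viv, Dee, Leo.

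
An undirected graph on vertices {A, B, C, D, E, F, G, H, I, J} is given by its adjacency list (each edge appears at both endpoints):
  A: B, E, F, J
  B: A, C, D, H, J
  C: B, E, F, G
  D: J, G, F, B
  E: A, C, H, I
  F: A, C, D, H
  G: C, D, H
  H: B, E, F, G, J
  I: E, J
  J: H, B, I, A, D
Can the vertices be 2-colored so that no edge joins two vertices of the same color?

The cycle A-B-J-A has length 3, which is odd, so the graph is not bipartite.

No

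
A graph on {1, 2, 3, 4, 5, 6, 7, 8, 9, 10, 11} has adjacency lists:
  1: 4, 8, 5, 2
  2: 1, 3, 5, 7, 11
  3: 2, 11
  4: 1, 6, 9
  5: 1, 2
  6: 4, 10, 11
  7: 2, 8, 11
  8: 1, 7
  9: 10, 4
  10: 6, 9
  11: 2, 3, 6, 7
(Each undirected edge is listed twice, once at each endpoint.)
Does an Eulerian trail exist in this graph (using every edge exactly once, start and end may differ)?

Degrees: 1:4, 2:5, 3:2, 4:3, 5:2, 6:3, 7:3, 8:2, 9:2, 10:2, 11:4
Odd-degree vertices: 2, 4, 6, 7 (4 total).
An Eulerian trail requires 0 or 2 odd-degree vertices; here there are 4.

No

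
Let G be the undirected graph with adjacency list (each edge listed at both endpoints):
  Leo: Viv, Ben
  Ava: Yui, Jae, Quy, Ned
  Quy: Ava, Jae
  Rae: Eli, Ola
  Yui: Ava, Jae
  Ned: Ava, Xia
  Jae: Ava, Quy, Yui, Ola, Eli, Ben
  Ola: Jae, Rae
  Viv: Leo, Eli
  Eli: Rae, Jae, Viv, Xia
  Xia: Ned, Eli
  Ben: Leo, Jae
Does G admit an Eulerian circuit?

Degrees: Leo:2, Ava:4, Quy:2, Rae:2, Yui:2, Ned:2, Jae:6, Ola:2, Viv:2, Eli:4, Xia:2, Ben:2
All degrees are even and the non-isolated vertices are connected — an Eulerian circuit exists.

Yes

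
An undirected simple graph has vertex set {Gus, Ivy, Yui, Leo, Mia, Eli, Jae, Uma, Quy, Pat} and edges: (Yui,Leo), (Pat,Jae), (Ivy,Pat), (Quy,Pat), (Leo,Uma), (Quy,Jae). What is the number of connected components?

Component: {Gus}
Component: {Mia}
Component: {Eli}
Component: {Yui, Leo, Uma}
Component: {Ivy, Jae, Quy, Pat}

5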